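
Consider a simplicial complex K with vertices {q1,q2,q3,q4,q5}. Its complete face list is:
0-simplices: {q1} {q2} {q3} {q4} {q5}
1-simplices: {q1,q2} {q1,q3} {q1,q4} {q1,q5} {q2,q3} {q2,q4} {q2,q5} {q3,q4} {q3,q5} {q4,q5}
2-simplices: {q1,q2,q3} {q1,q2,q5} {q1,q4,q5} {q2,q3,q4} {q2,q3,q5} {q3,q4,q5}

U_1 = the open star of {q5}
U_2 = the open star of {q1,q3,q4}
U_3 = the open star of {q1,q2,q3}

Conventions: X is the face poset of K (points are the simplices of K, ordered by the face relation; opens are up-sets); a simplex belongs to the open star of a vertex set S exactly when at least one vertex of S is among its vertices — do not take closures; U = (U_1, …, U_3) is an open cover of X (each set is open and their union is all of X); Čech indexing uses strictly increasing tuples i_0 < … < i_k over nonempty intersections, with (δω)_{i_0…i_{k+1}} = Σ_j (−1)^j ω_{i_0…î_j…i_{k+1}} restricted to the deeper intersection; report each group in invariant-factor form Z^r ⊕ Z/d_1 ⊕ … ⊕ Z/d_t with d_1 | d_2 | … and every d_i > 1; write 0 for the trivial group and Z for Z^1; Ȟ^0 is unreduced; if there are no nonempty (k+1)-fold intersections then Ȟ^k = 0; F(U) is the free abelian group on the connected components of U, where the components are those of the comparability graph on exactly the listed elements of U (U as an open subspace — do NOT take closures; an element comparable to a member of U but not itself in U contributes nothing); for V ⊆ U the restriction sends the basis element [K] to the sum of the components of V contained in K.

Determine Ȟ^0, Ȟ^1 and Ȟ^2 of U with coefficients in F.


intersection data:
  U1={{q5},{q1,q5},{q2,q5},{q3,q5},{q4,q5},{q1,q2,q5},{q1,q4,q5},{q2,q3,q5},{q3,q4,q5}} U2={{q1},{q3},{q4},{q1,q2},{q1,q3},{q1,q4},{q1,q5},{q2,q3},{q2,q4},{q3,q4},{q3,q5},{q4,q5},{q1,q2,q3},{q1,q2,q5},{q1,q4,q5},{q2,q3,q4},{q2,q3,q5},{q3,q4,q5}} U3={{q1},{q2},{q3},{q1,q2},{q1,q3},{q1,q4},{q1,q5},{q2,q3},{q2,q4},{q2,q5},{q3,q4},{q3,q5},{q1,q2,q3},{q1,q2,q5},{q1,q4,q5},{q2,q3,q4},{q2,q3,q5},{q3,q4,q5}}
  U12={{q1,q5},{q3,q5},{q4,q5},{q1,q2,q5},{q1,q4,q5},{q2,q3,q5},{q3,q4,q5}} U13={{q1,q5},{q2,q5},{q3,q5},{q1,q2,q5},{q1,q4,q5},{q2,q3,q5},{q3,q4,q5}} U23={{q1},{q3},{q1,q2},{q1,q3},{q1,q4},{q1,q5},{q2,q3},{q2,q4},{q3,q4},{q3,q5},{q1,q2,q3},{q1,q2,q5},{q1,q4,q5},{q2,q3,q4},{q2,q3,q5},{q3,q4,q5}}
  U123={{q1,q5},{q3,q5},{q1,q2,q5},{q1,q4,q5},{q2,q3,q5},{q3,q4,q5}}
components per intersection:
  U1: {{q5},{q1,q5},{q2,q5},{q3,q5},{q4,q5},{q1,q2,q5},{q1,q4,q5},{q2,q3,q5},{q3,q4,q5}}
  U2: {{q1},{q3},{q4},{q1,q2},{q1,q3},{q1,q4},{q1,q5},{q2,q3},{q2,q4},{q3,q4},{q3,q5},{q4,q5},{q1,q2,q3},{q1,q2,q5},{q1,q4,q5},{q2,q3,q4},{q2,q3,q5},{q3,q4,q5}}
  U3: {{q1},{q2},{q3},{q1,q2},{q1,q3},{q1,q4},{q1,q5},{q2,q3},{q2,q4},{q2,q5},{q3,q4},{q3,q5},{q1,q2,q3},{q1,q2,q5},{q1,q4,q5},{q2,q3,q4},{q2,q3,q5},{q3,q4,q5}}
  U12: {{q1,q5},{q3,q5},{q4,q5},{q1,q2,q5},{q1,q4,q5},{q2,q3,q5},{q3,q4,q5}}
  U13: {{q1,q5},{q2,q5},{q3,q5},{q1,q2,q5},{q1,q4,q5},{q2,q3,q5},{q3,q4,q5}}
  U23: {{q1},{q3},{q1,q2},{q1,q3},{q1,q4},{q1,q5},{q2,q3},{q2,q4},{q3,q4},{q3,q5},{q1,q2,q3},{q1,q2,q5},{q1,q4,q5},{q2,q3,q4},{q2,q3,q5},{q3,q4,q5}}
  U123: {{q1,q5},{q1,q2,q5},{q1,q4,q5}} {{q3,q5},{q2,q3,q5},{q3,q4,q5}}
C dims 3,3,2; δ0: rk 2, SNF 1^2; δ1: rk 1, SNF 1^1
Ȟ^0 = (3 − 2) − 0 = 1, so Ȟ^0 ≅ Z
Ȟ^1 = (3 − 1) − 2 = 0, so Ȟ^1 ≅ 0
Ȟ^2 = (2 − 0) − 1 = 1, so Ȟ^2 ≅ Z

Ȟ^0 = Z; Ȟ^1 = 0; Ȟ^2 = Z


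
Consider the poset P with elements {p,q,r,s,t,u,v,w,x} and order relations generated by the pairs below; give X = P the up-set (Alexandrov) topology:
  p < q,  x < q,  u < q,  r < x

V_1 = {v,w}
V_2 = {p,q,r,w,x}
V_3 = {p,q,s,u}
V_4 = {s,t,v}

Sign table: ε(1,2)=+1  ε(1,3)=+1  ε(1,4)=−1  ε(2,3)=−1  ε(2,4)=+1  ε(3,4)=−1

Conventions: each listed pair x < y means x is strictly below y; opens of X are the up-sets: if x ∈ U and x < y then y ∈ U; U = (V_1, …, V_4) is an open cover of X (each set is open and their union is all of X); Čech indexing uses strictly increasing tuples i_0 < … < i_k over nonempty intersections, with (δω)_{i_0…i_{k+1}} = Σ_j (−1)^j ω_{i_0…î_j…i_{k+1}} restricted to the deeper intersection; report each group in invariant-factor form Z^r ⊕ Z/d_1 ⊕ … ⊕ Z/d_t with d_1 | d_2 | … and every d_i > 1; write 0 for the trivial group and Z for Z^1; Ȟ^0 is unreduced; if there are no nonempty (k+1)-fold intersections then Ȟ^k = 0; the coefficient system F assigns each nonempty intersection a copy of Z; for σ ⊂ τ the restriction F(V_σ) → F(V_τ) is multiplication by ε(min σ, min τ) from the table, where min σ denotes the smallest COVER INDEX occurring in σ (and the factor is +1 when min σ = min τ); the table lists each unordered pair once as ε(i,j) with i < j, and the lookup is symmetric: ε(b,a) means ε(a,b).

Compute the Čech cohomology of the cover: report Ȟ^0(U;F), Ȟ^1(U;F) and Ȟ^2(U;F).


Ȟ^0(U;F) ≅ 0; Ȟ^1(U;F) ≅ Z/2; Ȟ^2(U;F) ≅ 0

nerve simplices:
  V12={w} V14={v} V23={p,q} V34={s}
C dims 4,4; δ0: rk 4, SNF 1^3·2
degree 0: 4−4−0 = 0 → Ȟ^0 ≅ 0
degree 1: 4−0−4 = 0 plus torsion [2] → Ȟ^1 ≅ Z/2
degree 2: 0−0−0 = 0 → Ȟ^2 ≅ 0


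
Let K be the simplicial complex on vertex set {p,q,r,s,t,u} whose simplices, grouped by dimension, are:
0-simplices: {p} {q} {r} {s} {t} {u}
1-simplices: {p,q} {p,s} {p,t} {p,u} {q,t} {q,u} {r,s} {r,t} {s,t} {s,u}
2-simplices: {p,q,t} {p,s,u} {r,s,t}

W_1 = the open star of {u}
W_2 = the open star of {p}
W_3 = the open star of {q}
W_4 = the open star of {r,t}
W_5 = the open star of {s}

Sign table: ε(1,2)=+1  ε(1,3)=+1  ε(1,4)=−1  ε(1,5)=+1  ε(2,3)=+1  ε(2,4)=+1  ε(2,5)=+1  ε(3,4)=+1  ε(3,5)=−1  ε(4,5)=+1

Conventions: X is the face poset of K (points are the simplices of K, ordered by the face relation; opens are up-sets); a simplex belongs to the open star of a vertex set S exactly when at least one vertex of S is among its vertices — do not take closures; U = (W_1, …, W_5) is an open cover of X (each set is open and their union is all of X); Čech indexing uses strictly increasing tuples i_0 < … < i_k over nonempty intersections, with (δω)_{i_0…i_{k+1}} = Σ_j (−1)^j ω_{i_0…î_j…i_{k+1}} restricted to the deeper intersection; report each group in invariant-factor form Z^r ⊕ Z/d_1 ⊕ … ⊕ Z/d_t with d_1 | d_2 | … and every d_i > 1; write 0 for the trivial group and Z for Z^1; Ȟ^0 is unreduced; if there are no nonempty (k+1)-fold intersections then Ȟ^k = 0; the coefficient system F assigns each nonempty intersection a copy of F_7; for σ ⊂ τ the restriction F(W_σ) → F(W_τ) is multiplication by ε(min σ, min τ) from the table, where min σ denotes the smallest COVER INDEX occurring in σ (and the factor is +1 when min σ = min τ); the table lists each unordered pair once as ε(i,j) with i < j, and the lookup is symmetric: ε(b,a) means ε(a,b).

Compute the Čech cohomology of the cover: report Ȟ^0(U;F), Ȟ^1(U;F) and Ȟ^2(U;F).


Ȟ^0 = Z/7; Ȟ^1 = Z/7 ⊕ Z/7; Ȟ^2 = 0

cover nerve:
  W1={{u},{p,u},{q,u},{s,u},{p,s,u}} W2={{p},{p,q},{p,s},{p,t},{p,u},{p,q,t},{p,s,u}} W3={{q},{p,q},{q,t},{q,u},{p,q,t}} W4={{r},{t},{p,t},{q,t},{r,s},{r,t},{s,t},{p,q,t},{r,s,t}} W5={{s},{p,s},{r,s},{s,t},{s,u},{p,s,u},{r,s,t}}
  W12={{p,u},{p,s,u}} W13={{q,u}} W15={{s,u},{p,s,u}} W23={{p,q},{p,q,t}} W24={{p,t},{p,q,t}} W25={{p,s},{p,s,u}} W34={{q,t},{p,q,t}} W45={{r,s},{s,t},{r,s,t}}
  W125={{p,s,u}} W234={{p,q,t}}
C dims 5,8,2; δ0: rk_F7 4; δ1: rk_F7 2
Ȟ^0: (5−4)−0=1 ⇒ Z/7
Ȟ^1: (8−2)−4=2 ⇒ Z/7 ⊕ Z/7
Ȟ^2: (2−0)−2=0 ⇒ 0


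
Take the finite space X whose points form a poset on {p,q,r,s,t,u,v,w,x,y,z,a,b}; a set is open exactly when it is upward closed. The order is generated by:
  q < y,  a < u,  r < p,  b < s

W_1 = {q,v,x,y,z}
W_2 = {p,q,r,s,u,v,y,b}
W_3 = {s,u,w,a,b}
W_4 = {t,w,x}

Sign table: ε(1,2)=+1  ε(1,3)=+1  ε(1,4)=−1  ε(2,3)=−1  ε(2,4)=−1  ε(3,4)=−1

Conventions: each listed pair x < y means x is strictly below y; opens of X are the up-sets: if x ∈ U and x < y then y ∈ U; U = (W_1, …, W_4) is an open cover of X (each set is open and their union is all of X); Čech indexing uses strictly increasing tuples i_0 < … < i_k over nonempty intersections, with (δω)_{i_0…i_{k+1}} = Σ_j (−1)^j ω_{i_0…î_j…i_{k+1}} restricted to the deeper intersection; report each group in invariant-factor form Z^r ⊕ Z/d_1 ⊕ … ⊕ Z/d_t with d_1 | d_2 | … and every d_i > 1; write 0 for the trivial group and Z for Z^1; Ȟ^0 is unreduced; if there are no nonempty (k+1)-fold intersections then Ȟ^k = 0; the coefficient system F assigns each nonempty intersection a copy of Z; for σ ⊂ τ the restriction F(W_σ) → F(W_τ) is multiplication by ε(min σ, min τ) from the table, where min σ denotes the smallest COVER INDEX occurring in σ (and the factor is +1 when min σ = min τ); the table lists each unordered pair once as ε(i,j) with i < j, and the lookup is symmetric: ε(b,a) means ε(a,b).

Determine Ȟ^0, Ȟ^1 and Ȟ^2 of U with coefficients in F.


intersection data:
  W12={q,v,y} W14={x} W23={s,u,b} W34={w}
C dims 4,4; δ0: rk 4, SNF 1^3·2
Ȟ^0 = (4 − 4) − 0 = 0, so Ȟ^0 ≅ 0
Ȟ^1 = (4 − 0) − 4 = 0 plus torsion [2], so Ȟ^1 ≅ Z/2
Ȟ^2 = (0 − 0) − 0 = 0, so Ȟ^2 ≅ 0

Ȟ^0 = 0; Ȟ^1 = Z/2; Ȟ^2 = 0


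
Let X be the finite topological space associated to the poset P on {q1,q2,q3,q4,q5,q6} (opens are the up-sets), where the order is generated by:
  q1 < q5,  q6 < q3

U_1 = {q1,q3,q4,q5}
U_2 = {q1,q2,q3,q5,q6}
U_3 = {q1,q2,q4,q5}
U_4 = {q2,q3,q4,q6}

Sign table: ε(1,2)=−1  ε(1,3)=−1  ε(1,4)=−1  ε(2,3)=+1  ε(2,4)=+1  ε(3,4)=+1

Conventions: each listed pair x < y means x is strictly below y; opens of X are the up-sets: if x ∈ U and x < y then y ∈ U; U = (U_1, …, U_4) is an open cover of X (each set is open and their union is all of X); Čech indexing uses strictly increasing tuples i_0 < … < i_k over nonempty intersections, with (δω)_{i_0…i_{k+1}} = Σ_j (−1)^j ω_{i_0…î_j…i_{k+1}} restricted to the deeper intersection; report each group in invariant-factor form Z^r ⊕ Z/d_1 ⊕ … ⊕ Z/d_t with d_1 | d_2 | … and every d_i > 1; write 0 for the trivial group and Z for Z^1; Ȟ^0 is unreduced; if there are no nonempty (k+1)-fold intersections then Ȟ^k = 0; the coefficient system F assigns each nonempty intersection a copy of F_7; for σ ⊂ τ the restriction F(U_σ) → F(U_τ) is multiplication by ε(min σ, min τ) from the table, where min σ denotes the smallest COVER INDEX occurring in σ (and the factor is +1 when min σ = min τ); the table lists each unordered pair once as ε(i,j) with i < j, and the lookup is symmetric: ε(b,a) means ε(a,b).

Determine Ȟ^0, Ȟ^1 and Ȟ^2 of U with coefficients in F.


nonempty intersections:
  U12={q1,q3,q5} U13={q1,q4,q5} U14={q3,q4} U23={q1,q2,q5} U24={q2,q3,q6} U34={q2,q4}
  U123={q1,q5} U124={q3} U134={q4} U234={q2}
C dims 4,6,4; δ0: rk_F7 3; δ1: rk_F7 3
Ȟ^0: (4−3)−0=1 ⇒ Z/7
Ȟ^1: (6−3)−3=0 ⇒ 0
Ȟ^2: (4−0)−3=1 ⇒ Z/7

Ȟ^0 ≅ Z/7; Ȟ^1 ≅ 0; Ȟ^2 ≅ Z/7


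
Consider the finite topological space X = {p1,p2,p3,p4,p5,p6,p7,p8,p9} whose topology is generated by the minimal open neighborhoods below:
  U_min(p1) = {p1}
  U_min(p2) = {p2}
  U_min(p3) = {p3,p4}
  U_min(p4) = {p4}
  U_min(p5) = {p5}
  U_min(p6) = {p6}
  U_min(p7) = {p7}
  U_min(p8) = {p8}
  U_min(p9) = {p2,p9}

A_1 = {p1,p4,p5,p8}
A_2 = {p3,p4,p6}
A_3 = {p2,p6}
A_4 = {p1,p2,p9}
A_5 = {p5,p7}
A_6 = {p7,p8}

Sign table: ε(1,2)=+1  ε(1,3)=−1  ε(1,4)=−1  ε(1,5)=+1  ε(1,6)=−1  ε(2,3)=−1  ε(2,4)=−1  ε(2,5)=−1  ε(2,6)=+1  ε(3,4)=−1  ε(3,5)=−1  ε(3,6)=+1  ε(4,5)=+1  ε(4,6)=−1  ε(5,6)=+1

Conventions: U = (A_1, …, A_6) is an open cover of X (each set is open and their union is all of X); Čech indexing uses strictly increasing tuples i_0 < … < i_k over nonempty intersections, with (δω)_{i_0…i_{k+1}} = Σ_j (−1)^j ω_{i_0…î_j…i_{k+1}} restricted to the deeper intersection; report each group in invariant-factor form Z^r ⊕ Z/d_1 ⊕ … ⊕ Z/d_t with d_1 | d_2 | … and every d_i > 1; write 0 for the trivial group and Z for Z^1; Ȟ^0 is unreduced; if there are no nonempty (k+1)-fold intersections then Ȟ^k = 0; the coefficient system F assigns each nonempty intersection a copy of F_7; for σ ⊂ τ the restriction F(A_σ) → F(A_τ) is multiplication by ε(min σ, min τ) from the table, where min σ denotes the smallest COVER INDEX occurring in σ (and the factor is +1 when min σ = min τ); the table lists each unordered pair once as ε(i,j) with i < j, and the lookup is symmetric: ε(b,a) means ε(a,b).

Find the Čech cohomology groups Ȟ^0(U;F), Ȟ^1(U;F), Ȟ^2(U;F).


intersection data:
  A12={p4} A14={p1} A15={p5} A16={p8} A23={p6} A34={p2} A56={p7}
C dims 6,7; δ0: rk_F7 6
Ȟ^0 = (6 − 6) − 0 = 0, so Ȟ^0 ≅ 0
Ȟ^1 = (7 − 0) − 6 = 1, so Ȟ^1 ≅ Z/7
Ȟ^2 = (0 − 0) − 0 = 0, so Ȟ^2 ≅ 0

Ȟ^0 ≅ 0, Ȟ^1 ≅ Z/7, Ȟ^2 ≅ 0


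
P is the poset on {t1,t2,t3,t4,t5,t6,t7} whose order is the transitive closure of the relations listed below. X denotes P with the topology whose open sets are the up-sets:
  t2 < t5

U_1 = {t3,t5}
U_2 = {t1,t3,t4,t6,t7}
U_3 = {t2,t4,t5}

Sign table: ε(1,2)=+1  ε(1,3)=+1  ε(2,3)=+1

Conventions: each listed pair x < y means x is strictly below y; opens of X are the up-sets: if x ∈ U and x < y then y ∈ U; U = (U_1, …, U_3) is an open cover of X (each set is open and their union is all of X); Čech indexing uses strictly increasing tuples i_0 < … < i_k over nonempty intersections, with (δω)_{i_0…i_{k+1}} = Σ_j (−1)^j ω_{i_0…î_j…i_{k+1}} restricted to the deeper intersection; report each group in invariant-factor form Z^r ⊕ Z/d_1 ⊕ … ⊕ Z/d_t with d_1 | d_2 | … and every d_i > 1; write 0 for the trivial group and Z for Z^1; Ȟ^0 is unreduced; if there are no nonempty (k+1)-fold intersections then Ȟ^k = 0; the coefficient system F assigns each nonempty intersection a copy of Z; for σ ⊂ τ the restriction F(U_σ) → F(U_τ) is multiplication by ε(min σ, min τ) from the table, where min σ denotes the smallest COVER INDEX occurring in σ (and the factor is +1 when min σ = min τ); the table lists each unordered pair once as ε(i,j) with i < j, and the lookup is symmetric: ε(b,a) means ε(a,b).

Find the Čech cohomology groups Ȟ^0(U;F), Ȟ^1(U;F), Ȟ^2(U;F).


Ȟ^0(U;F) ≅ Z, Ȟ^1(U;F) ≅ Z and Ȟ^2(U;F) ≅ 0

cover nerve:
  U12={t3} U13={t5} U23={t4}
C dims 3,3; δ0: rk 2, SNF 1^2
Ȟ^0: (3−2)−0=1 ⇒ Z
Ȟ^1: (3−0)−2=1 ⇒ Z
Ȟ^2: (0−0)−0=0 ⇒ 0


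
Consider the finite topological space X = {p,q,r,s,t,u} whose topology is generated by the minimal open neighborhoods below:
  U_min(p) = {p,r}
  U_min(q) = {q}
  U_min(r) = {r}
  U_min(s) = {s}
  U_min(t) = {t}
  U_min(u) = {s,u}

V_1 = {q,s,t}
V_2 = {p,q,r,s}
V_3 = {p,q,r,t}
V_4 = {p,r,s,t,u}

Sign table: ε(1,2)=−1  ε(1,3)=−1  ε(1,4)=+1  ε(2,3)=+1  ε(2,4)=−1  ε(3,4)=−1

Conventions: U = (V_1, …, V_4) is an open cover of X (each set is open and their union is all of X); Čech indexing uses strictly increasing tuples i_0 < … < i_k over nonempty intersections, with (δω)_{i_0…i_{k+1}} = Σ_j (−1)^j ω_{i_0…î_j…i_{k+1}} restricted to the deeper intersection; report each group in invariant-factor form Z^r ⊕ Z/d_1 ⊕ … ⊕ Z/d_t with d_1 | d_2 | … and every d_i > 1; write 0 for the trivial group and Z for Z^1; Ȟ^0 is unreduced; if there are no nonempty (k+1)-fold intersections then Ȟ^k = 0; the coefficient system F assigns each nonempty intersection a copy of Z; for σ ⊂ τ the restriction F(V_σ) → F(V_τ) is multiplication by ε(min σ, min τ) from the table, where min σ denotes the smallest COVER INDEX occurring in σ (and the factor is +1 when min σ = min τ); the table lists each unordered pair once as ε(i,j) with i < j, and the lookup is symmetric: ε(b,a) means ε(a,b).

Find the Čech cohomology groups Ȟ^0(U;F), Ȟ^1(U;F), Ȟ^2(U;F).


intersection data:
  V12={q,s} V13={q,t} V14={s,t} V23={p,q,r} V24={p,r,s} V34={p,r,t}
  V123={q} V124={s} V134={t} V234={p,r}
C dims 4,6,4; δ0: rk 3, SNF 1^3; δ1: rk 3, SNF 1^3
Ȟ^0 = (4 − 3) − 0 = 1, so Ȟ^0 ≅ Z
Ȟ^1 = (6 − 3) − 3 = 0, so Ȟ^1 ≅ 0
Ȟ^2 = (4 − 0) − 3 = 1, so Ȟ^2 ≅ Z

Ȟ^0 = Z, Ȟ^1 = 0 and Ȟ^2 = Z


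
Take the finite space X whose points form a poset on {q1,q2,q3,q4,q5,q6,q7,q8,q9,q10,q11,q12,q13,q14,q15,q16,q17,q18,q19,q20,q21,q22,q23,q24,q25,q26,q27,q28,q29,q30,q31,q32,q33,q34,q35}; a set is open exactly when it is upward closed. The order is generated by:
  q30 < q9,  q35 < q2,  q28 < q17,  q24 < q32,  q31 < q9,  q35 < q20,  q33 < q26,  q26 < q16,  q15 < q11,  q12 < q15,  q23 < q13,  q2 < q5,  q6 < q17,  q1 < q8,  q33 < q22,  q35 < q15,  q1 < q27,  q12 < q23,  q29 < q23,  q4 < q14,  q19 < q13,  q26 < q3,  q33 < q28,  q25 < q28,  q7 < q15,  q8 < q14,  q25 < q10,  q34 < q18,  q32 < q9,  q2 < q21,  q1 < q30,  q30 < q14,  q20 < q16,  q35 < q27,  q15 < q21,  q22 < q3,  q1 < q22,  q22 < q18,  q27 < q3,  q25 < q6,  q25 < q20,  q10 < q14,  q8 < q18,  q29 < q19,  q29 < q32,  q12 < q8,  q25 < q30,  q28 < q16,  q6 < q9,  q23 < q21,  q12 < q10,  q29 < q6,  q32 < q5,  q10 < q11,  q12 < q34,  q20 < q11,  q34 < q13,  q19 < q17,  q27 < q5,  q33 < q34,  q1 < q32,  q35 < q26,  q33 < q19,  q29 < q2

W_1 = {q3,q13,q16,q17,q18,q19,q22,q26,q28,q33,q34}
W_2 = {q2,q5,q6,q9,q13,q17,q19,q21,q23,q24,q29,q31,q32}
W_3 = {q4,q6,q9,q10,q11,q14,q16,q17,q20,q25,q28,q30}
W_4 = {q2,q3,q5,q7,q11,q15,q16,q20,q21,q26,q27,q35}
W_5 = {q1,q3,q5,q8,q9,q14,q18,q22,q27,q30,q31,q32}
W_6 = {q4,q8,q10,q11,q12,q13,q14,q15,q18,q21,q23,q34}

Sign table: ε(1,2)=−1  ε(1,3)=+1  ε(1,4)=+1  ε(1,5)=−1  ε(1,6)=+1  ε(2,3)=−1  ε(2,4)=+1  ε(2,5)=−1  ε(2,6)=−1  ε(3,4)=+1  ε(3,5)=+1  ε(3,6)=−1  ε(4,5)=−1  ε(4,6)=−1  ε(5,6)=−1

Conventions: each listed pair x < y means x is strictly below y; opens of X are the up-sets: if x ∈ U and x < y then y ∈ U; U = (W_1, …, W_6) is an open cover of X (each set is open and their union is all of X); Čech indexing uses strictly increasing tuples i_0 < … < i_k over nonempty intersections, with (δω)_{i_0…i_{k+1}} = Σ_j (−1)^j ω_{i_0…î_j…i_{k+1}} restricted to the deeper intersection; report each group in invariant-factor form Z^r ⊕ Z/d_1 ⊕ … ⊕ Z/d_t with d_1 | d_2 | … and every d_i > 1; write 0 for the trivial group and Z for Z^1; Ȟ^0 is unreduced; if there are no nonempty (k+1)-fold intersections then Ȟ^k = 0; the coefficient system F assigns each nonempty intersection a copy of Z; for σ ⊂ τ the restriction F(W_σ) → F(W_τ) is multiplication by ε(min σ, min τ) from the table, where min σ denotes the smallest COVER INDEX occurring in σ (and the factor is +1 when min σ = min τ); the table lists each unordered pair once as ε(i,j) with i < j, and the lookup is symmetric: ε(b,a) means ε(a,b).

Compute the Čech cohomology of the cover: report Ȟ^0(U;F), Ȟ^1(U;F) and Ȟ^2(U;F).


nonempty overlaps:
  W12={q13,q17,q19} W13={q16,q17,q28} W14={q3,q16,q26} W15={q3,q18,q22} W16={q13,q18,q34} W23={q6,q9,q17} W24={q2,q5,q21} W25={q5,q9,q31,q32} W26={q13,q21,q23} W34={q11,q16,q20} W35={q9,q14,q30} W36={q4,q10,q11,q14} W45={q3,q5,q27} W46={q11,q15,q21} W56={q8,q14,q18}
  W123={q17} W126={q13} W134={q16} W145={q3} W156={q18} W235={q9} W245={q5} W246={q21} W346={q11} W356={q14}
C dims 6,15,10; δ0: rk 6, SNF 1^5·2; δ1: rk 9, SNF 1^9
degree 0: 6−6−0 = 0 → Ȟ^0 ≅ 0
degree 1: 15−9−6 = 0 plus torsion [2] → Ȟ^1 ≅ Z/2
degree 2: 10−0−9 = 1 → Ȟ^2 ≅ Z

Ȟ^0 ≅ 0, Ȟ^1 ≅ Z/2 and Ȟ^2 ≅ Z


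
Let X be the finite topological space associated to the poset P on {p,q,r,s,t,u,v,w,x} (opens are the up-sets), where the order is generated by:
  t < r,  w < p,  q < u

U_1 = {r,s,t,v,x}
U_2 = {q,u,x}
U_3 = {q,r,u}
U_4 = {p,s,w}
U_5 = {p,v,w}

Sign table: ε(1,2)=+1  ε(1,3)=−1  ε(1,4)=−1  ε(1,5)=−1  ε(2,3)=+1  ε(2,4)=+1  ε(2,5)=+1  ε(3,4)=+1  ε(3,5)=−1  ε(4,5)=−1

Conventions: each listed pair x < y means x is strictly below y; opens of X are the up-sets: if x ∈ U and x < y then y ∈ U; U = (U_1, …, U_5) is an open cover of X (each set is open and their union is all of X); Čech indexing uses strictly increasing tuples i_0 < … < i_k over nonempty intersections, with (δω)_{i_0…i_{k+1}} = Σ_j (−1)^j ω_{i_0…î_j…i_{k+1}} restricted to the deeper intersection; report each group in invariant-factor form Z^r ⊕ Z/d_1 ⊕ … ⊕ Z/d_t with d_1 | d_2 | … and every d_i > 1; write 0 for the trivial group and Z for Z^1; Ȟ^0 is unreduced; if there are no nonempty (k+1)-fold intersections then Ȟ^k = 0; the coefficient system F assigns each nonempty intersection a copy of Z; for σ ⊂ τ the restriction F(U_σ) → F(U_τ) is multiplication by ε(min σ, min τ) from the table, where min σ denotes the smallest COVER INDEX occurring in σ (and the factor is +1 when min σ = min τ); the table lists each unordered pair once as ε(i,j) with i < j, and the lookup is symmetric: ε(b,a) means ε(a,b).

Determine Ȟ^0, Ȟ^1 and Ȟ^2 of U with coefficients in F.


nonempty overlaps:
  U12={x} U13={r} U14={s} U15={v} U23={q,u} U45={p,w}
C dims 5,6; δ0: rk 5, SNF 1^4·2
degree 0: 5−5−0 = 0 → Ȟ^0 ≅ 0
degree 1: 6−0−5 = 1 plus torsion [2] → Ȟ^1 ≅ Z ⊕ Z/2
degree 2: 0−0−0 = 0 → Ȟ^2 ≅ 0

Ȟ^0 = 0, Ȟ^1 = Z ⊕ Z/2 and Ȟ^2 = 0


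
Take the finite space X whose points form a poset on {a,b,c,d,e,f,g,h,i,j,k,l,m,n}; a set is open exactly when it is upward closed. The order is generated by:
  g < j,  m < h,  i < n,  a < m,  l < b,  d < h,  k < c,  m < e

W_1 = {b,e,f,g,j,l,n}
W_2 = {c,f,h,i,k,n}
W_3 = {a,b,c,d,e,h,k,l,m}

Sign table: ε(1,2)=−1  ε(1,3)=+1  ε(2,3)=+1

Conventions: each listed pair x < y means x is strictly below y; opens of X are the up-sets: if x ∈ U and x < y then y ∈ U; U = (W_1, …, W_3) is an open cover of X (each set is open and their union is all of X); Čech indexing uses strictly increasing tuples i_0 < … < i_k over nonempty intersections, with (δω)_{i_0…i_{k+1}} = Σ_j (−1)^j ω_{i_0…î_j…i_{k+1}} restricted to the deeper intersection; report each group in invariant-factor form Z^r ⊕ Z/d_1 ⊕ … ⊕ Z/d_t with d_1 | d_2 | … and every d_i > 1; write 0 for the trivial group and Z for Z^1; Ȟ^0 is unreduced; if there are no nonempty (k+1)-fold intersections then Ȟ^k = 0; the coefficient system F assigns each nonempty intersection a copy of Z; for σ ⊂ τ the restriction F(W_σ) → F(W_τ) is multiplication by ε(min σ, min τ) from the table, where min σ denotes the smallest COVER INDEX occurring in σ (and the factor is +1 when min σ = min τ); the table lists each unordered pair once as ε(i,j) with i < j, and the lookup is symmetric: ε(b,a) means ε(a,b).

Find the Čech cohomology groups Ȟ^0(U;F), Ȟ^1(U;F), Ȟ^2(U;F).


Ȟ^0(U;F) ≅ 0,  Ȟ^1(U;F) ≅ Z/2,  Ȟ^2(U;F) ≅ 0

cover nerve:
  W12={f,n} W13={b,e,l} W23={c,h,k}
C dims 3,3; δ0: rk 3, SNF 1^2·2
Ȟ^0: (3−3)−0=0 ⇒ 0
Ȟ^1: (3−0)−3=0 plus torsion [2] ⇒ Z/2
Ȟ^2: (0−0)−0=0 ⇒ 0


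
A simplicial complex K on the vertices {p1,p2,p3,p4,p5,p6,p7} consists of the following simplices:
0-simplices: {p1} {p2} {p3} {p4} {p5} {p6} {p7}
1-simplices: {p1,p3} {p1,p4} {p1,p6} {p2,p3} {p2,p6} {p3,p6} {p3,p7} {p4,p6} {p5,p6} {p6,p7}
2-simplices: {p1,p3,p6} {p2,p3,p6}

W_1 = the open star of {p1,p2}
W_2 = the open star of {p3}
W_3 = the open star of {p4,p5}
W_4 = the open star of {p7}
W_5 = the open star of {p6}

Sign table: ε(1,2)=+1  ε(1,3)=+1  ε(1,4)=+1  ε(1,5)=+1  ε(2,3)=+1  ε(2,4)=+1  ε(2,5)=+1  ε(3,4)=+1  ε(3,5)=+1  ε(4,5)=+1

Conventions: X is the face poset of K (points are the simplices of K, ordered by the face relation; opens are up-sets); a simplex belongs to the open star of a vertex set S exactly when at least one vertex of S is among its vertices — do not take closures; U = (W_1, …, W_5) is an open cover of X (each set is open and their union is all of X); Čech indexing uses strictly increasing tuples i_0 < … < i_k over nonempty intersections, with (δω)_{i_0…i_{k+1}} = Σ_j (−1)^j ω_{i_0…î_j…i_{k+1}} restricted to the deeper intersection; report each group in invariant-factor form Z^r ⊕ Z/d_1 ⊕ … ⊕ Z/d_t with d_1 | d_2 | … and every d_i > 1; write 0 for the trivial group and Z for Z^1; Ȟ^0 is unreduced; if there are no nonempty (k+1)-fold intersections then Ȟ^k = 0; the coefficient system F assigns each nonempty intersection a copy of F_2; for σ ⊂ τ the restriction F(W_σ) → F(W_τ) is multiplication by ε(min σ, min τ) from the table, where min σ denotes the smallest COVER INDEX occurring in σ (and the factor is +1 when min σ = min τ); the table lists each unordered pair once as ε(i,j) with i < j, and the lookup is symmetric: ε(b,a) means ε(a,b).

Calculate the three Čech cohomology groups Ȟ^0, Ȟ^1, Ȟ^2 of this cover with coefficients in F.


Ȟ^0 = Z/2; Ȟ^1 = Z/2 ⊕ Z/2; Ȟ^2 = 0

intersection data:
  W1={{p1},{p2},{p1,p3},{p1,p4},{p1,p6},{p2,p3},{p2,p6},{p1,p3,p6},{p2,p3,p6}} W2={{p3},{p1,p3},{p2,p3},{p3,p6},{p3,p7},{p1,p3,p6},{p2,p3,p6}} W3={{p4},{p5},{p1,p4},{p4,p6},{p5,p6}} W4={{p7},{p3,p7},{p6,p7}} W5={{p6},{p1,p6},{p2,p6},{p3,p6},{p4,p6},{p5,p6},{p6,p7},{p1,p3,p6},{p2,p3,p6}}
  W12={{p1,p3},{p2,p3},{p1,p3,p6},{p2,p3,p6}} W13={{p1,p4}} W15={{p1,p6},{p2,p6},{p1,p3,p6},{p2,p3,p6}} W24={{p3,p7}} W25={{p3,p6},{p1,p3,p6},{p2,p3,p6}} W35={{p4,p6},{p5,p6}} W45={{p6,p7}}
  W125={{p1,p3,p6},{p2,p3,p6}}
C dims 5,7,1; δ0: rk_F2 4; δ1: rk_F2 1
Ȟ^0 = (5 − 4) − 0 = 1, so Ȟ^0 ≅ Z/2
Ȟ^1 = (7 − 1) − 4 = 2, so Ȟ^1 ≅ Z/2 ⊕ Z/2
Ȟ^2 = (1 − 0) − 1 = 0, so Ȟ^2 ≅ 0


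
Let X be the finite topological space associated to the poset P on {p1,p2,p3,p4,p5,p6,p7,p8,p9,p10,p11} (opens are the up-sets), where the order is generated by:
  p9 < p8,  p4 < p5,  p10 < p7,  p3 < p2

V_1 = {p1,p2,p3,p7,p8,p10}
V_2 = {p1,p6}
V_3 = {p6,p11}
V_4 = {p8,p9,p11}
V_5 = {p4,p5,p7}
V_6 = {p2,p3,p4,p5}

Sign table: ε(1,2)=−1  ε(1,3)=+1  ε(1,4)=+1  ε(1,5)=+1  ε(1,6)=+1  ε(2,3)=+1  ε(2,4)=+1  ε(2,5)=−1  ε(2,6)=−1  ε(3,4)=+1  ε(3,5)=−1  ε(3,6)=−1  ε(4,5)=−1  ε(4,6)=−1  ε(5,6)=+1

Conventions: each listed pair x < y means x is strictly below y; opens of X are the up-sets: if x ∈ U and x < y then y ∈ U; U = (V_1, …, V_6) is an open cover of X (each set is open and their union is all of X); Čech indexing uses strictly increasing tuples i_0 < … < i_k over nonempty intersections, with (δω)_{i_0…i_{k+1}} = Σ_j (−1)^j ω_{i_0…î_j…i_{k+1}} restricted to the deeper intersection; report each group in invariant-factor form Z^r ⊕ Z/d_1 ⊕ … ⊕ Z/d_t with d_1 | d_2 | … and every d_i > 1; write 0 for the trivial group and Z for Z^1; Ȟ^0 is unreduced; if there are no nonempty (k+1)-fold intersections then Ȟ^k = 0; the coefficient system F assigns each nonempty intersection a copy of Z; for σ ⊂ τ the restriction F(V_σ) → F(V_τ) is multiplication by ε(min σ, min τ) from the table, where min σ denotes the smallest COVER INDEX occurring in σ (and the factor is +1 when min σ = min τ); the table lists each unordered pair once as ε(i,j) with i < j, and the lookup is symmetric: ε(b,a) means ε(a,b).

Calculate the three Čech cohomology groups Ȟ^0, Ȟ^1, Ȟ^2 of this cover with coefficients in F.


Ȟ^0(U;F) ≅ 0, Ȟ^1(U;F) ≅ Z ⊕ Z/2 and Ȟ^2(U;F) ≅ 0

intersection data:
  V12={p1} V14={p8} V15={p7} V16={p2,p3} V23={p6} V34={p11} V56={p4,p5}
C dims 6,7; δ0: rk 6, SNF 1^5·2
Ȟ^0 = (6 − 6) − 0 = 0, so Ȟ^0 ≅ 0
Ȟ^1 = (7 − 0) − 6 = 1 plus torsion [2], so Ȟ^1 ≅ Z ⊕ Z/2
Ȟ^2 = (0 − 0) − 0 = 0, so Ȟ^2 ≅ 0


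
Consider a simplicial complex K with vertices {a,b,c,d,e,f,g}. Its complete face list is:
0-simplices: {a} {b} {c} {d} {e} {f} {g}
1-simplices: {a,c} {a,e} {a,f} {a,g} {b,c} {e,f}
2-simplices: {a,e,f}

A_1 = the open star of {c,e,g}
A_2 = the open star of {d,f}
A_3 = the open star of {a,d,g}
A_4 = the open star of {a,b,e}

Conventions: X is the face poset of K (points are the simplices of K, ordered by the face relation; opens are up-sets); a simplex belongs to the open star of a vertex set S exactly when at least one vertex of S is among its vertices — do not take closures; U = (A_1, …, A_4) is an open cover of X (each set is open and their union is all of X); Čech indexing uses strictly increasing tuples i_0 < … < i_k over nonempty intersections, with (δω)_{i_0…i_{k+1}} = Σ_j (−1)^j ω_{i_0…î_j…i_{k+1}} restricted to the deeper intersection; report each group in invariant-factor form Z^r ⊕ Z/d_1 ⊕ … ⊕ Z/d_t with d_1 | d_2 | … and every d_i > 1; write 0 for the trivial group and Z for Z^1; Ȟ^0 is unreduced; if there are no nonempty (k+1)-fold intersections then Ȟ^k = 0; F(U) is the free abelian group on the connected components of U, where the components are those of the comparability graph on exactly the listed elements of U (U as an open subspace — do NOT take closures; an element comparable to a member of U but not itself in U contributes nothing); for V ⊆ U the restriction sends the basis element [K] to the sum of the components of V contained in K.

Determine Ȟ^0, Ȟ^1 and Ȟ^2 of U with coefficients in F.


intersection data:
  A1={{c},{e},{g},{a,c},{a,e},{a,g},{b,c},{e,f},{a,e,f}} A2={{d},{f},{a,f},{e,f},{a,e,f}} A3={{a},{d},{g},{a,c},{a,e},{a,f},{a,g},{a,e,f}} A4={{a},{b},{e},{a,c},{a,e},{a,f},{a,g},{b,c},{e,f},{a,e,f}}
  A12={{e,f},{a,e,f}} A13={{g},{a,c},{a,e},{a,g},{a,e,f}} A14={{e},{a,c},{a,e},{a,g},{b,c},{e,f},{a,e,f}} A23={{d},{a,f},{a,e,f}} A24={{a,f},{e,f},{a,e,f}} A34={{a},{a,c},{a,e},{a,f},{a,g},{a,e,f}}
  A123={{a,e,f}} A124={{e,f},{a,e,f}} A134={{a,c},{a,e},{a,g},{a,e,f}} A234={{a,f},{a,e,f}}
  A1234={{a,e,f}}
components per intersection:
  A1: {{c},{a,c},{b,c}} {{e},{a,e},{e,f},{a,e,f}} {{g},{a,g}}
  A2: {{d}} {{f},{a,f},{e,f},{a,e,f}}
  A3: {{a},{g},{a,c},{a,e},{a,f},{a,g},{a,e,f}} {{d}}
  A4: {{a},{e},{a,c},{a,e},{a,f},{a,g},{e,f},{a,e,f}} {{b},{b,c}}
  A12: {{e,f},{a,e,f}}
  A13: {{g},{a,g}} {{a,c}} {{a,e},{a,e,f}}
  A14: {{e},{a,e},{e,f},{a,e,f}} {{a,c}} {{a,g}} {{b,c}}
  A23: {{d}} {{a,f},{a,e,f}}
  A24: {{a,f},{e,f},{a,e,f}}
  A34: {{a},{a,c},{a,e},{a,f},{a,g},{a,e,f}}
  A123: {{a,e,f}}
  A124: {{e,f},{a,e,f}}
  A134: {{a,c}} {{a,e},{a,e,f}} {{a,g}}
  A234: {{a,f},{a,e,f}}
  A1234: {{a,e,f}}
C dims 9,12,6,1; δ0: rk 7, SNF 1^7; δ1: rk 5, SNF 1^5; δ2: rk 1, SNF 1^1
Ȟ^0 = (9 − 7) − 0 = 2, so Ȟ^0 ≅ Z^2
Ȟ^1 = (12 − 5) − 7 = 0, so Ȟ^1 ≅ 0
Ȟ^2 = (6 − 1) − 5 = 0, so Ȟ^2 ≅ 0

Ȟ^0 ≅ Z^2, Ȟ^1 ≅ 0, Ȟ^2 ≅ 0


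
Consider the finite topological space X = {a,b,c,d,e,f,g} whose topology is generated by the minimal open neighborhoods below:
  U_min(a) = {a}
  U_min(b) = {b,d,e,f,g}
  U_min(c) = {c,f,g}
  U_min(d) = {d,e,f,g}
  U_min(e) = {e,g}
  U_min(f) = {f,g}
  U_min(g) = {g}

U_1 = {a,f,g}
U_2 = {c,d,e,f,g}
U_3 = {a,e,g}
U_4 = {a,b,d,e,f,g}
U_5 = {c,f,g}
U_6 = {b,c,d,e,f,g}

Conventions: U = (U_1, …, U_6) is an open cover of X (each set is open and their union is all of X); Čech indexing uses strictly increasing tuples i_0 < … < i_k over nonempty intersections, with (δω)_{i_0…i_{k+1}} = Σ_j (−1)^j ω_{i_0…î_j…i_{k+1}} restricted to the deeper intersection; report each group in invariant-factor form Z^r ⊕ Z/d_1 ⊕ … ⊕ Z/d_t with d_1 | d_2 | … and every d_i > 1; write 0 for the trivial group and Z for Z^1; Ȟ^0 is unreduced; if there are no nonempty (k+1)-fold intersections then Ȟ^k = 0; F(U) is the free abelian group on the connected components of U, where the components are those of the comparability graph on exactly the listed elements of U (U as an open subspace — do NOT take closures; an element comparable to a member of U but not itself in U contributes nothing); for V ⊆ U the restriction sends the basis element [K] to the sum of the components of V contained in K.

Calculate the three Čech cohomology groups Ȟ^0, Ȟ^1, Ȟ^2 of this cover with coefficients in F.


nerve simplices:
  U12={f,g} U13={a,g} U14={a,f,g} U15={f,g} U16={f,g} U23={e,g} U24={d,e,f,g} U25={c,f,g} U26={c,d,e,f,g} U34={a,e,g} U35={g} U36={e,g} U45={f,g} U46={b,d,e,f,g} U56={c,f,g}
  U123={g} U124={f,g} U125={f,g} U126={f,g} U134={a,g} U135={g} U136={g} U145={f,g} U146={f,g} U156={f,g} U234={e,g} U235={g} U236={e,g} U245={f,g} U246={d,e,f,g} U256={c,f,g} U345={g} U346={e,g} U356={g} U456={f,g}
  U1234={g} U1235={g} U1236={g} U1245={f,g} U1246={f,g} U1256={f,g} U1345={g} U1346={g} U1356={g} U1456={f,g} U2345={g} U2346={e,g} U2356={g} U2456={f,g} U3456={g}
  U12345={g} U12346={g} U12356={g} U12456={f,g} U13456={g} U23456={g}
  U123456={g}
components per intersection:
  U1: {a} {f,g}
  U2: {c,d,e,f,g}
  U3: {a} {e,g}
  U4: {a} {b,d,e,f,g}
  U5: {c,f,g}
  U6: {b,c,d,e,f,g}
  U12: {f,g}
  U13: {a} {g}
  U14: {a} {f,g}
  U15: {f,g}
  U16: {f,g}
  U23: {e,g}
  U24: {d,e,f,g}
  U25: {c,f,g}
  U26: {c,d,e,f,g}
  U34: {a} {e,g}
  U35: {g}
  U36: {e,g}
  U45: {f,g}
  U46: {b,d,e,f,g}
  U56: {c,f,g}
  U123: {g}
  U124: {f,g}
  U125: {f,g}
  U126: {f,g}
  U134: {a} {g}
  U135: {g}
  U136: {g}
  U145: {f,g}
  U146: {f,g}
  U156: {f,g}
  U234: {e,g}
  U235: {g}
  U236: {e,g}
  U245: {f,g}
  U246: {d,e,f,g}
  U256: {c,f,g}
  U345: {g}
  U346: {e,g}
  U356: {g}
  U456: {f,g}
  U1234: {g}
  U1235: {g}
  U1236: {g}
  U1245: {f,g}
  U1246: {f,g}
  U1256: {f,g}
  U1345: {g}
  U1346: {g}
  U1356: {g}
  U1456: {f,g}
  U2345: {g}
  U2346: {e,g}
  U2356: {g}
  U2456: {f,g}
  U3456: {g}
  U12345: {g}
  U12346: {g}
  U12356: {g}
  U12456: {f,g}
  U13456: {g}
  U23456: {g}
  U123456: {g}
C dims 9,18,21,15; δ0: rk 7, SNF 1^7; δ1: rk 11, SNF 1^11; δ2: rk 10, SNF 1^10
degree 0: 9−7−0 = 2 → Ȟ^0 ≅ Z^2
degree 1: 18−11−7 = 0 → Ȟ^1 ≅ 0
degree 2: 21−10−11 = 0 → Ȟ^2 ≅ 0

Ȟ^0 = Z^2; Ȟ^1 = 0; Ȟ^2 = 0


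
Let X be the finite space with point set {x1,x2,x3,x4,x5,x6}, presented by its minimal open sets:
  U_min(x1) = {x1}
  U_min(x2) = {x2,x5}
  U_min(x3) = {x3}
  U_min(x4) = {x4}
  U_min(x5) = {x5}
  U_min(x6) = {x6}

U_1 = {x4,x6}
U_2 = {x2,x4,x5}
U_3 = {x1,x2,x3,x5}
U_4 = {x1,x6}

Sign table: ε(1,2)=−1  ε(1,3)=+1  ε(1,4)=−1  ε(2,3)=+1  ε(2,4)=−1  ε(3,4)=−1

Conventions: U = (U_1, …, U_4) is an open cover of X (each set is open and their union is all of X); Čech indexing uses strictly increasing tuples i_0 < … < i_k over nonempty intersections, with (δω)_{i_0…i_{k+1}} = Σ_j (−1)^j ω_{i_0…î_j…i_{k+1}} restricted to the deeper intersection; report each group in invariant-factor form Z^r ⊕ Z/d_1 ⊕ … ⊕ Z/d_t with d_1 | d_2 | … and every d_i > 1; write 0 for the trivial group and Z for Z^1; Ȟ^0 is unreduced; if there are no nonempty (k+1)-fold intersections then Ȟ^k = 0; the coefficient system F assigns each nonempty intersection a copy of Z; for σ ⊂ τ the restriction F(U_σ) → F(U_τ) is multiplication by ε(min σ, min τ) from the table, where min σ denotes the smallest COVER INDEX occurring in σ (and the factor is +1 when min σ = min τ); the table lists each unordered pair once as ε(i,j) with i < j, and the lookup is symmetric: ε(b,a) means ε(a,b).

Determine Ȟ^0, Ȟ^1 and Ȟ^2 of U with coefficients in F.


Ȟ^0(U;F) ≅ 0; Ȟ^1(U;F) ≅ Z/2; Ȟ^2(U;F) ≅ 0

cover nerve:
  U12={x4} U14={x6} U23={x2,x5} U34={x1}
C dims 4,4; δ0: rk 4, SNF 1^3·2
Ȟ^0: (4−4)−0=0 ⇒ 0
Ȟ^1: (4−0)−4=0 plus torsion [2] ⇒ Z/2
Ȟ^2: (0−0)−0=0 ⇒ 0


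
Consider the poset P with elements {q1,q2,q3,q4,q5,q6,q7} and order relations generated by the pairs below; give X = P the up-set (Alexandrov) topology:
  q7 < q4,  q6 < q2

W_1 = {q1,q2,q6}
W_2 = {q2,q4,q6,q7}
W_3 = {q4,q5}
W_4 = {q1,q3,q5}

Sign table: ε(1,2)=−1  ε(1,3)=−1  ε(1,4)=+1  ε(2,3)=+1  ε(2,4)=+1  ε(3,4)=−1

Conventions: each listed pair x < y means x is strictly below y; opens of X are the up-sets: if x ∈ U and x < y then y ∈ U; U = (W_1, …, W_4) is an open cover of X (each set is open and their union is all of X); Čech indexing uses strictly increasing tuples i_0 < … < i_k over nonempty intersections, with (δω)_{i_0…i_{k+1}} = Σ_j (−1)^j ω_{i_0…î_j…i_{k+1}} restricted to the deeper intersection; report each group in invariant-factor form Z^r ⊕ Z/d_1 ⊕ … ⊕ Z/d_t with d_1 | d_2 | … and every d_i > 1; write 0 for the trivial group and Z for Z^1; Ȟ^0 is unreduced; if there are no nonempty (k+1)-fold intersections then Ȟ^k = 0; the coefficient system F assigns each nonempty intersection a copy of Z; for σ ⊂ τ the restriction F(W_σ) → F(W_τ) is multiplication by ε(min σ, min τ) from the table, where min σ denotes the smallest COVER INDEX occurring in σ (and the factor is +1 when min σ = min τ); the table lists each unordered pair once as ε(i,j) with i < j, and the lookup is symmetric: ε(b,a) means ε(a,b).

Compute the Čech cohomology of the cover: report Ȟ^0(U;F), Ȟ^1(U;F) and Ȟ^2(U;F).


nerve simplices:
  W12={q2,q6} W14={q1} W23={q4} W34={q5}
C dims 4,4; δ0: rk 3, SNF 1^3
degree 0: 4−3−0 = 1 → Ȟ^0 ≅ Z
degree 1: 4−0−3 = 1 → Ȟ^1 ≅ Z
degree 2: 0−0−0 = 0 → Ȟ^2 ≅ 0

Ȟ^0(U;F) ≅ Z; Ȟ^1(U;F) ≅ Z; Ȟ^2(U;F) ≅ 0


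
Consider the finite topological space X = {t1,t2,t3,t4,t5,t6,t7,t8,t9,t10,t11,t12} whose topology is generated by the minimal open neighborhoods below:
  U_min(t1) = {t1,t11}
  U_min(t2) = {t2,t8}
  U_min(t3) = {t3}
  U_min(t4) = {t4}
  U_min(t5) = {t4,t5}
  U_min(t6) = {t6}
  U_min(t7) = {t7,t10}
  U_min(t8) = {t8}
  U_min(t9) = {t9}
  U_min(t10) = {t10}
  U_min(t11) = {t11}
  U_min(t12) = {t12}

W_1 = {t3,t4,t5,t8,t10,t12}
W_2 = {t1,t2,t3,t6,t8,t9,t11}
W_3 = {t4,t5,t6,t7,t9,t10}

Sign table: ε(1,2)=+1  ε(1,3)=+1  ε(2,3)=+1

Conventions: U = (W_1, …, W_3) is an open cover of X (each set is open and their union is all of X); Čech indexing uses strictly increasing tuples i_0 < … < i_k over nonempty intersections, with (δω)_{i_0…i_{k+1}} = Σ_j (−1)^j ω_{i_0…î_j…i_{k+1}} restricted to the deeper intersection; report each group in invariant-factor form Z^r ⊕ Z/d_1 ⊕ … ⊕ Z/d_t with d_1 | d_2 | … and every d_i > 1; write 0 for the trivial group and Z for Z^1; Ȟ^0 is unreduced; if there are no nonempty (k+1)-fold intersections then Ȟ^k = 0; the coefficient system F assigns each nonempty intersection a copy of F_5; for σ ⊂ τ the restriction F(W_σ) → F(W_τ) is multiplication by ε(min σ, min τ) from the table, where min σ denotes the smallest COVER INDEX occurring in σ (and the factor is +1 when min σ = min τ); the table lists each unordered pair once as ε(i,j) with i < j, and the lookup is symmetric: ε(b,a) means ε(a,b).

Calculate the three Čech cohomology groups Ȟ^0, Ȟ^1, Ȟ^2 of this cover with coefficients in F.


Ȟ^0(U;F) ≅ Z/5,  Ȟ^1(U;F) ≅ Z/5,  Ȟ^2(U;F) ≅ 0

nerve of the cover:
  W12={t3,t8} W13={t4,t5,t10} W23={t6,t9}
C dims 3,3; δ0: rk_F5 2
Ȟ^0 = (3 − 2) − 0 = 1, so Ȟ^0 ≅ Z/5
Ȟ^1 = (3 − 0) − 2 = 1, so Ȟ^1 ≅ Z/5
Ȟ^2 = (0 − 0) − 0 = 0, so Ȟ^2 ≅ 0


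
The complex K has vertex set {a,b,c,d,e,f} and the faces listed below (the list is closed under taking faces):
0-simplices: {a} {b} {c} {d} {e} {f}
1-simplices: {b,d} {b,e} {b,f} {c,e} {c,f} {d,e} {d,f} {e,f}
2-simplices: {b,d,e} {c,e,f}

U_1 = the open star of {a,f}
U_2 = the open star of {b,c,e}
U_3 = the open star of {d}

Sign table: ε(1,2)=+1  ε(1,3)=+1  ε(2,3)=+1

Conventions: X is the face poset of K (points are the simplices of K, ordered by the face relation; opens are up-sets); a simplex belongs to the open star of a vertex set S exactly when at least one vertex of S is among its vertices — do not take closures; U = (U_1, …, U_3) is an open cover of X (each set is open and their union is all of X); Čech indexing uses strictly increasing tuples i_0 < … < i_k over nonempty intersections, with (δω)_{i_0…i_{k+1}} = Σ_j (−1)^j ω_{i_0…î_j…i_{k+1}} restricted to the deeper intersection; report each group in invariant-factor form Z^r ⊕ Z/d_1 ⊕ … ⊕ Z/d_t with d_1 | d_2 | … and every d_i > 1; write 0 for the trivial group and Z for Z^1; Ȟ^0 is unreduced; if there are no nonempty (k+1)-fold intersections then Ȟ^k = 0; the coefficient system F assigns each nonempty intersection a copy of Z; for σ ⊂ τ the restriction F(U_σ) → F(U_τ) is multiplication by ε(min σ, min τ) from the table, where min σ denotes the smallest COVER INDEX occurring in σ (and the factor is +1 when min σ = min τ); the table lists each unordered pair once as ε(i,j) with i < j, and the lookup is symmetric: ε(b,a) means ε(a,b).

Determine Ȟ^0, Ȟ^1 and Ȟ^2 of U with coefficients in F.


nerve simplices:
  U1={{a},{f},{b,f},{c,f},{d,f},{e,f},{c,e,f}} U2={{b},{c},{e},{b,d},{b,e},{b,f},{c,e},{c,f},{d,e},{e,f},{b,d,e},{c,e,f}} U3={{d},{b,d},{d,e},{d,f},{b,d,e}}
  U12={{b,f},{c,f},{e,f},{c,e,f}} U13={{d,f}} U23={{b,d},{d,e},{b,d,e}}
C dims 3,3; δ0: rk 2, SNF 1^2
degree 0: 3−2−0 = 1 → Ȟ^0 ≅ Z
degree 1: 3−0−2 = 1 → Ȟ^1 ≅ Z
degree 2: 0−0−0 = 0 → Ȟ^2 ≅ 0

Ȟ^0 = Z, Ȟ^1 = Z, Ȟ^2 = 0
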